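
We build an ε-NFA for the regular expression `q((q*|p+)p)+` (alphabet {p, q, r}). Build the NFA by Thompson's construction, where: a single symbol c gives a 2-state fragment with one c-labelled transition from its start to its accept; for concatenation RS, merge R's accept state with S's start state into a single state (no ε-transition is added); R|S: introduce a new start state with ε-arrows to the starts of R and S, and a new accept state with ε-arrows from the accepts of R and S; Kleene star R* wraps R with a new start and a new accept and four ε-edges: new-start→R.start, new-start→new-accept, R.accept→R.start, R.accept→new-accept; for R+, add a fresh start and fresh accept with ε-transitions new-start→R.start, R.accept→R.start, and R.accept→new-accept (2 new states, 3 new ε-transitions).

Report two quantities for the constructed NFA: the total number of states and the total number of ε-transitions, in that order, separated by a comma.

Recursing over subexpressions:
Each of the 4 symbol leaves contributes 2 states and 0 ε-transitions.
  q* — 4 states, 4 ε-transitions
  p+ — 4 states, 3 ε-transitions
  q*|p+ — 10 states, 11 ε-transitions
  (q*|p+)p — 11 states, 11 ε-transitions
  ((q*|p+)p)+ — 13 states, 14 ε-transitions
  q((q*|p+)p)+ — 14 states, 14 ε-transitions

14, 14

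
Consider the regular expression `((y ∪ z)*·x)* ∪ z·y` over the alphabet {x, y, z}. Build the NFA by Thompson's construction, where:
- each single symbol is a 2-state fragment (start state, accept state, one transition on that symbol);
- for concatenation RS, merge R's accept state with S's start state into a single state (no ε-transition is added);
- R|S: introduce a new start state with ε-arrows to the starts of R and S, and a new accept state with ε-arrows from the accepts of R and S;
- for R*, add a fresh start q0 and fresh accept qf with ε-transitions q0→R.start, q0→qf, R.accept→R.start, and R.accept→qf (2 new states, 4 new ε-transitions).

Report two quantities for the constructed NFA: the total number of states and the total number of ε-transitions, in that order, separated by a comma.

Bottom-up over the parse tree:
Each of the 5 symbol leaves contributes 2 states and 0 ε-transitions.
  y ∪ z = 6 states, 4 ε-transitions
  (y ∪ z)* = 8 states, 8 ε-transitions
  (y ∪ z)*·x = 9 states, 8 ε-transitions
  ((y ∪ z)*·x)* = 11 states, 12 ε-transitions
  z·y = 3 states, 0 ε-transitions
  ((y ∪ z)*·x)* ∪ z·y = 16 states, 16 ε-transitions

16, 16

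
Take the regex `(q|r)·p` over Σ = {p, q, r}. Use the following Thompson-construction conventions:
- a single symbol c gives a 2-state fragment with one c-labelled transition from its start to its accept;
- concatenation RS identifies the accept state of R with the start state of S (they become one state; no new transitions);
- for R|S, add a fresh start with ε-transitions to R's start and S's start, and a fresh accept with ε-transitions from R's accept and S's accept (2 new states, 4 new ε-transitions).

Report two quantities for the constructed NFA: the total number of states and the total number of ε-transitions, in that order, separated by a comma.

7, 4

Recursing over subexpressions:
Each of the 3 symbol leaves contributes 2 states and 0 ε-transitions.
  q|r — 6 states, 4 ε-transitions
  (q|r)·p — 7 states, 4 ε-transitions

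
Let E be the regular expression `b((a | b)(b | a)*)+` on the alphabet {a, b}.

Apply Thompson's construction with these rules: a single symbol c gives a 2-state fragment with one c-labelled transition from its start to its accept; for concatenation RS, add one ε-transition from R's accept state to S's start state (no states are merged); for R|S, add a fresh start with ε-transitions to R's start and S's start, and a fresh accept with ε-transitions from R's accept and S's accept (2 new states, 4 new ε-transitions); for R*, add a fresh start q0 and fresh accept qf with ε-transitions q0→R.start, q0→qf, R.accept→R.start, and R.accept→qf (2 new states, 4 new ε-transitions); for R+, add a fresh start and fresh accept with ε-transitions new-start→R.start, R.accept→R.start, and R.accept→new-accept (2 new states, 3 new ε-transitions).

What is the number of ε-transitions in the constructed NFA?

17

Building bottom-up:
Each of the 5 symbol leaves contributes 0 ε-transitions.
  a | b — 4 ε-transitions
  b | a — 4 ε-transitions
  (b | a)* — 8 ε-transitions
  (a | b)(b | a)* — 13 ε-transitions
  ((a | b)(b | a)*)+ — 16 ε-transitions
  b((a | b)(b | a)*)+ — 17 ε-transitions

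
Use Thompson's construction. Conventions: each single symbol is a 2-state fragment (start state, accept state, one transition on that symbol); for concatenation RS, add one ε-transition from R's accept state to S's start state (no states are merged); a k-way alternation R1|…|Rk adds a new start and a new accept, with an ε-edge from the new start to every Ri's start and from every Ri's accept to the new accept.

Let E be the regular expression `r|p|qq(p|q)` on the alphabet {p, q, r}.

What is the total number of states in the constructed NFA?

Recursing over subexpressions:
Each of the 6 symbol leaves contributes a 2-state fragment.
  p|q → 6 states
  qq(p|q) → 10 states
  r|p|qq(p|q) → 16 states

16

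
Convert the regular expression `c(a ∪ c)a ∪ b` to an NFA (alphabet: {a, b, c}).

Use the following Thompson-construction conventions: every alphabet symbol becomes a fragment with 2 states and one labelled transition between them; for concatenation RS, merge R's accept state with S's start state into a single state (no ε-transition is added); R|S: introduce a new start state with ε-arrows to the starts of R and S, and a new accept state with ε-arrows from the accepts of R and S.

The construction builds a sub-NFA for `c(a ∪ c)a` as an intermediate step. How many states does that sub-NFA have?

Fragment for `c(a ∪ c)a`:
Each of the 4 symbol leaves contributes a 2-state fragment.
  a ∪ c — 6 states
  c(a ∪ c)a — 8 states

8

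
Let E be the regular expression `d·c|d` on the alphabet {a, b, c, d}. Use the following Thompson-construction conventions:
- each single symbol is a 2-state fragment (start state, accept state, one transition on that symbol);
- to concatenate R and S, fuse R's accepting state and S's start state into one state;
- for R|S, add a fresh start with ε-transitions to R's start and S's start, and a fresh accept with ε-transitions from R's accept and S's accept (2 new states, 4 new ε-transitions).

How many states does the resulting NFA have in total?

7

Building bottom-up:
Each of the 3 symbol leaves contributes a 2-state fragment.
  d·c : 3 states
  d·c|d : 7 states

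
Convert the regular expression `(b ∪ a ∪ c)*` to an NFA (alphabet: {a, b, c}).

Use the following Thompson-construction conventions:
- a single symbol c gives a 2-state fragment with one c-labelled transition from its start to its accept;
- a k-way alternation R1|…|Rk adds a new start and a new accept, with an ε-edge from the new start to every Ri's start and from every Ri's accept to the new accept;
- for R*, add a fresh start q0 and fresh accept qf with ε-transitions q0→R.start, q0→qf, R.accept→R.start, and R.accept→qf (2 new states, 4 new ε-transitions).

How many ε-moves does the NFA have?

By structural recursion:
Each of the 3 symbol leaves contributes 0 ε-transitions.
  b ∪ a ∪ c — 6 ε-transitions
  (b ∪ a ∪ c)* — 10 ε-transitions

10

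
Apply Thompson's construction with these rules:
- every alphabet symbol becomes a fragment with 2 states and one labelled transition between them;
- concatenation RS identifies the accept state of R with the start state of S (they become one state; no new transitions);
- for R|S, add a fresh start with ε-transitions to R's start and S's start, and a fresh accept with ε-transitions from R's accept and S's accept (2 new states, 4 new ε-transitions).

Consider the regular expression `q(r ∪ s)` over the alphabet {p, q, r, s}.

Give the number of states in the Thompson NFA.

Building bottom-up:
Each of the 3 symbol leaves contributes a 2-state fragment.
  r ∪ s : 6 states
  q(r ∪ s) : 7 states

7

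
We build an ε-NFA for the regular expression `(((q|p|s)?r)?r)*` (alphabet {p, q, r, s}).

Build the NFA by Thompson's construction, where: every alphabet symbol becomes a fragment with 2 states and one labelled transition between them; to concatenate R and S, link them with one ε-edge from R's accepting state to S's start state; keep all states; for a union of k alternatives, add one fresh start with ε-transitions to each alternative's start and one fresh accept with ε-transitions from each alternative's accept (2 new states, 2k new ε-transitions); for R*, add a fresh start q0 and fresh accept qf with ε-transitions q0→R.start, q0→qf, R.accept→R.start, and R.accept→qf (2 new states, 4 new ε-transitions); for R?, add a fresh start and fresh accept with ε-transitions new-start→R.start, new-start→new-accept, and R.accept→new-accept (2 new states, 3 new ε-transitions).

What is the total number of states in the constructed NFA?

By structural recursion:
Each of the 5 symbol leaves contributes a 2-state fragment.
  q|p|s — 8 states
  (q|p|s)? — 10 states
  (q|p|s)?r — 12 states
  ((q|p|s)?r)? — 14 states
  ((q|p|s)?r)?r — 16 states
  (((q|p|s)?r)?r)* — 18 states

18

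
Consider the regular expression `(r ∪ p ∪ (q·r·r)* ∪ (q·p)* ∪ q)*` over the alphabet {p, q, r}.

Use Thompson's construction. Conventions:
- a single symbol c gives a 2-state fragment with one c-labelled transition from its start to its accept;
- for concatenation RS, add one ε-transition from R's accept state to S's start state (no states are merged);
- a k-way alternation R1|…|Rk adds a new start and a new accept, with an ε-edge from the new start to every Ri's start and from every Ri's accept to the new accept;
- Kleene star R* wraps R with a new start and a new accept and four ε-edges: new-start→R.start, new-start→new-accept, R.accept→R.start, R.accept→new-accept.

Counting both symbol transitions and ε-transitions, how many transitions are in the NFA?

By structural recursion:
Each of the 8 symbol leaves contributes 1 transition (1 symbol, 0 ε).
  q·r·r → 5 transitions (3 symbol, 2 ε)
  (q·r·r)* → 9 transitions (3 symbol, 6 ε)
  q·p → 3 transitions (2 symbol, 1 ε)
  (q·p)* → 7 transitions (2 symbol, 5 ε)
  r ∪ p ∪ (q·r·r)* ∪ (q·p)* ∪ q → 29 transitions (8 symbol, 21 ε)
  (r ∪ p ∪ (q·r·r)* ∪ (q·p)* ∪ q)* → 33 transitions (8 symbol, 25 ε)

33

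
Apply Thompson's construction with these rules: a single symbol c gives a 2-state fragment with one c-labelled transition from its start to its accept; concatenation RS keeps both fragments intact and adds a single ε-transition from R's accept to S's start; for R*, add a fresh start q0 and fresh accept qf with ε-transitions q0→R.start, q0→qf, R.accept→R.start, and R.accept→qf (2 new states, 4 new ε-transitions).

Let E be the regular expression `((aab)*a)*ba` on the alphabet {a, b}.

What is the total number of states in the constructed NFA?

Bottom-up over the parse tree:
Each of the 6 symbol leaves contributes a 2-state fragment.
  aab — 6 states
  (aab)* — 8 states
  (aab)*a — 10 states
  ((aab)*a)* — 12 states
  ((aab)*a)*ba — 16 states

16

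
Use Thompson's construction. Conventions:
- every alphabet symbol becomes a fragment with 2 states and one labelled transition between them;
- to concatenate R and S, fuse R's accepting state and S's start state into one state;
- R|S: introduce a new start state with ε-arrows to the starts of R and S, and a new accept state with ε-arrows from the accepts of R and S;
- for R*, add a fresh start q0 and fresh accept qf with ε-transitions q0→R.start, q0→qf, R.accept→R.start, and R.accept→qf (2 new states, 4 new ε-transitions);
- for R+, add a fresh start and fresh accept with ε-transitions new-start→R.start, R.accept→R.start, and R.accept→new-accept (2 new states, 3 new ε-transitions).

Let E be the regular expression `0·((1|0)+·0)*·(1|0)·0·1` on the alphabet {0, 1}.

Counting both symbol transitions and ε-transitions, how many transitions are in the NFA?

23

Per subexpression:
Each of the 8 symbol leaves contributes 1 transition (1 symbol, 0 ε).
  1|0 → 6 transitions (2 symbol, 4 ε)
  (1|0)+ → 9 transitions (2 symbol, 7 ε)
  (1|0)+·0 → 10 transitions (3 symbol, 7 ε)
  ((1|0)+·0)* → 14 transitions (3 symbol, 11 ε)
  1|0 → 6 transitions (2 symbol, 4 ε)
  0·((1|0)+·0)*·(1|0)·0·1 → 23 transitions (8 symbol, 15 ε)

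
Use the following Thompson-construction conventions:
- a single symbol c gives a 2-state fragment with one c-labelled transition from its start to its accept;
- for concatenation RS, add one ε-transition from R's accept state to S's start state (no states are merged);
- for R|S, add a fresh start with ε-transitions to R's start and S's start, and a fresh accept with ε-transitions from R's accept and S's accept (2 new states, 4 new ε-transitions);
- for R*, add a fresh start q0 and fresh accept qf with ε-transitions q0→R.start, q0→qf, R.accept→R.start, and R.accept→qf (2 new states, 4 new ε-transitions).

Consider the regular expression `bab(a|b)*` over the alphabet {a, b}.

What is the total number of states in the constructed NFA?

14

Per subexpression:
Each of the 5 symbol leaves contributes a 2-state fragment.
  a|b → 6 states
  (a|b)* → 8 states
  bab(a|b)* → 14 states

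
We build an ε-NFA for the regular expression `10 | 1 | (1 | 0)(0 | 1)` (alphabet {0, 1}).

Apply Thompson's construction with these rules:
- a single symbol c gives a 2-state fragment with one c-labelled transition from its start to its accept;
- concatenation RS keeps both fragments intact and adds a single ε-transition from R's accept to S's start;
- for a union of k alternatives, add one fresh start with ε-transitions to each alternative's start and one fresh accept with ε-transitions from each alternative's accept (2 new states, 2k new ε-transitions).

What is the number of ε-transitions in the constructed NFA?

16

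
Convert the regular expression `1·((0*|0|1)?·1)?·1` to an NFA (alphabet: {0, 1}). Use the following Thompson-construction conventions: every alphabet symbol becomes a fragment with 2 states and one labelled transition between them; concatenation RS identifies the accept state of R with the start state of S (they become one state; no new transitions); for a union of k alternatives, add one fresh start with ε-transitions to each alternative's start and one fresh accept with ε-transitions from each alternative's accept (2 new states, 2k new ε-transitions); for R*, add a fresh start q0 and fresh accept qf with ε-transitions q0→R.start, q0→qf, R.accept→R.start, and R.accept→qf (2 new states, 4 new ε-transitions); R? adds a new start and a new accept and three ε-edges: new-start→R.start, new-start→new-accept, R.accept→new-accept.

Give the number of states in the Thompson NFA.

Recursing over subexpressions:
Each of the 6 symbol leaves contributes a 2-state fragment.
  0* → 4 states
  0*|0|1 → 10 states
  (0*|0|1)? → 12 states
  (0*|0|1)?·1 → 13 states
  ((0*|0|1)?·1)? → 15 states
  1·((0*|0|1)?·1)?·1 → 17 states

17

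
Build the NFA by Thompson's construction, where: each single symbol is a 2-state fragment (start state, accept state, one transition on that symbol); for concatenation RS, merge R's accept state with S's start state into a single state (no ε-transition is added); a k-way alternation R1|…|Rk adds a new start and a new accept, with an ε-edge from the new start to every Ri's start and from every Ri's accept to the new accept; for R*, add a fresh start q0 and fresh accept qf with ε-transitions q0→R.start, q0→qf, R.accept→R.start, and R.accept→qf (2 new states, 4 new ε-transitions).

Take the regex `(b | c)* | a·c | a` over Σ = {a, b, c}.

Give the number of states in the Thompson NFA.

Per subexpression:
Each of the 5 symbol leaves contributes a 2-state fragment.
  b | c = 6 states
  (b | c)* = 8 states
  a·c = 3 states
  (b | c)* | a·c | a = 15 states

15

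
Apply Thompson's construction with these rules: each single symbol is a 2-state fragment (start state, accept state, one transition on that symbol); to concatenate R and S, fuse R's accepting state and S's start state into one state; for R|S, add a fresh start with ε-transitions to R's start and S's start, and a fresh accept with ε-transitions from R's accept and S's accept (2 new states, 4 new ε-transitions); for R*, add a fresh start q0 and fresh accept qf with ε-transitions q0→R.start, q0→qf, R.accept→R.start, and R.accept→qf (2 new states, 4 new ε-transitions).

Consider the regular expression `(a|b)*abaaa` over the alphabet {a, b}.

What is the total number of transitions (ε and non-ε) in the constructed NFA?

15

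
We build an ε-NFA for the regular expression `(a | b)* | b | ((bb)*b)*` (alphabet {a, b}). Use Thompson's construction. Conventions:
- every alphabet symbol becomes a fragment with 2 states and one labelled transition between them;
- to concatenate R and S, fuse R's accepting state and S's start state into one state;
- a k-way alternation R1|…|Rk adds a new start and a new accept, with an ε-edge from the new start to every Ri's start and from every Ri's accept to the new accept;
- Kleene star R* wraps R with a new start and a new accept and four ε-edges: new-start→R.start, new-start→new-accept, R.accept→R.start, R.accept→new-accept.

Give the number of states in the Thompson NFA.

Recursing over subexpressions:
Each of the 6 symbol leaves contributes a 2-state fragment.
  a | b : 6 states
  (a | b)* : 8 states
  bb : 3 states
  (bb)* : 5 states
  (bb)*b : 6 states
  ((bb)*b)* : 8 states
  (a | b)* | b | ((bb)*b)* : 20 states

20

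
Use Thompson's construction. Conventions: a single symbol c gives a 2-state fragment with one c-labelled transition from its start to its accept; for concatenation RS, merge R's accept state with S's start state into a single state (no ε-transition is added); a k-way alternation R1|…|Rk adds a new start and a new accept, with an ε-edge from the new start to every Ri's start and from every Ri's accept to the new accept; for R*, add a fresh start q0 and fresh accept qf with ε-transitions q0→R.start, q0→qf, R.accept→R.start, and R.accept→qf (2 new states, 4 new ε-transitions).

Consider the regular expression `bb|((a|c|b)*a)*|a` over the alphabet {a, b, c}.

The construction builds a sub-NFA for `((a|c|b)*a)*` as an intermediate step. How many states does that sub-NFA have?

Fragment for `((a|c|b)*a)*`:
Each of the 4 symbol leaves contributes a 2-state fragment.
  a|c|b → 8 states
  (a|c|b)* → 10 states
  (a|c|b)*a → 11 states
  ((a|c|b)*a)* → 13 states

13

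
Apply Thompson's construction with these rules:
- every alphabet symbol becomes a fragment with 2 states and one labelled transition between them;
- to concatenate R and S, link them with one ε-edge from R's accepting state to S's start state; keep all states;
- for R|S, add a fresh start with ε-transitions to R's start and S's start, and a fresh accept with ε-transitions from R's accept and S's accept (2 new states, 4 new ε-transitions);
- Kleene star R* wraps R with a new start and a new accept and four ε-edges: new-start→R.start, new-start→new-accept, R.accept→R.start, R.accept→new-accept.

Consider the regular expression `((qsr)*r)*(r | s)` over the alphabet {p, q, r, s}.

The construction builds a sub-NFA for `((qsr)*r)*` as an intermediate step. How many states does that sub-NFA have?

12

Fragment for `((qsr)*r)*`:
Each of the 4 symbol leaves contributes a 2-state fragment.
  qsr — 6 states
  (qsr)* — 8 states
  (qsr)*r — 10 states
  ((qsr)*r)* — 12 states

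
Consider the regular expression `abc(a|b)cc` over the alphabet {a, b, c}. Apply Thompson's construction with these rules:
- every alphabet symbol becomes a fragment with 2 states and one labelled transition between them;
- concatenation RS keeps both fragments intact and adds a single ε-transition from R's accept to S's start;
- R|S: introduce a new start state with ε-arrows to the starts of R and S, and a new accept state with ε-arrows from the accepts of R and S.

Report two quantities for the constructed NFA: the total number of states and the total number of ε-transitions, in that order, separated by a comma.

Bottom-up over the parse tree:
Each of the 7 symbol leaves contributes 2 states and 0 ε-transitions.
  a|b — 6 states, 4 ε-transitions
  abc(a|b)cc — 16 states, 9 ε-transitions

16, 9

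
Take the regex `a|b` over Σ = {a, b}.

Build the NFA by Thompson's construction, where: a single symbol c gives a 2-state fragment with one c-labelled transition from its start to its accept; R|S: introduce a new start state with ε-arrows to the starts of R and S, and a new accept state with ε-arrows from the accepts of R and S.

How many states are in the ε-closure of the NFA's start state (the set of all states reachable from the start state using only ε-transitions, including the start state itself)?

Work bottom-up. For each fragment F, track |ε-closure(F.start)| and whether F's accept lies in that closure (i.e. whether F accepts ε). A single-symbol fragment has closure size 1 and does not accept ε.
  a|b — C = 1 + 1 + 1 = 3 (the new accept is not ε-reachable since no branch accepts ε)

3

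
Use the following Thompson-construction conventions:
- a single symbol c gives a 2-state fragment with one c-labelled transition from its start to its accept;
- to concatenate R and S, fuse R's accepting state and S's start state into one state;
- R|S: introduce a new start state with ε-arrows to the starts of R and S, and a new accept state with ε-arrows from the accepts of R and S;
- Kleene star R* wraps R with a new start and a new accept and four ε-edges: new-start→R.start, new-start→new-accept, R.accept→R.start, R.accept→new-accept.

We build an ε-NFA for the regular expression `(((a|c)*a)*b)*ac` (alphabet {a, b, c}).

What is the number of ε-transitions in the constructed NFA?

16

Per subexpression:
Each of the 6 symbol leaves contributes 0 ε-transitions.
  a|c : 4 ε-transitions
  (a|c)* : 8 ε-transitions
  (a|c)*a : 8 ε-transitions
  ((a|c)*a)* : 12 ε-transitions
  ((a|c)*a)*b : 12 ε-transitions
  (((a|c)*a)*b)* : 16 ε-transitions
  (((a|c)*a)*b)*ac : 16 ε-transitions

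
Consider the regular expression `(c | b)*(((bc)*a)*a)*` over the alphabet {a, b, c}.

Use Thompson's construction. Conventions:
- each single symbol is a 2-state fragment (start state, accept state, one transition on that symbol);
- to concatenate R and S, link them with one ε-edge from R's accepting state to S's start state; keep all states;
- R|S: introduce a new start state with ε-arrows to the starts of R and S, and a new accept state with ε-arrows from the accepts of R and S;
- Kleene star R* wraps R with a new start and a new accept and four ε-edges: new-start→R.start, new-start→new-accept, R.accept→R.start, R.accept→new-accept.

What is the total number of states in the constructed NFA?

Recursing over subexpressions:
Each of the 6 symbol leaves contributes a 2-state fragment.
  c | b — 6 states
  (c | b)* — 8 states
  bc — 4 states
  (bc)* — 6 states
  (bc)*a — 8 states
  ((bc)*a)* — 10 states
  ((bc)*a)*a — 12 states
  (((bc)*a)*a)* — 14 states
  (c | b)*(((bc)*a)*a)* — 22 states

22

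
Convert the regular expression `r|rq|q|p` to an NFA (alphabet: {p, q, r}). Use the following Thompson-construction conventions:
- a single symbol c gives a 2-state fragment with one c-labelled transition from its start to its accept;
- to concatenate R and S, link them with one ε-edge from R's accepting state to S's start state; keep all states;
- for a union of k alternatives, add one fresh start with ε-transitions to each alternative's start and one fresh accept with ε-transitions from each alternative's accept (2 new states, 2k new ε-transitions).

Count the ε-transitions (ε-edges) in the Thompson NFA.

Recursing over subexpressions:
Each of the 5 symbol leaves contributes 0 ε-transitions.
  rq = 1 ε-transition
  r|rq|q|p = 9 ε-transitions

9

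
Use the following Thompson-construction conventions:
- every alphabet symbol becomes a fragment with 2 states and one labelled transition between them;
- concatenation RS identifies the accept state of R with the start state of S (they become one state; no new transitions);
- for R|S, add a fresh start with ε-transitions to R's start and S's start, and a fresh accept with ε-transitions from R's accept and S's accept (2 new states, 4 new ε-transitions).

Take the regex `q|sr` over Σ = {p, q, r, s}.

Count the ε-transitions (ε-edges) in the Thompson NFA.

Bottom-up over the parse tree:
Each of the 3 symbol leaves contributes 0 ε-transitions.
  sr = 0 ε-transitions
  q|sr = 4 ε-transitions

4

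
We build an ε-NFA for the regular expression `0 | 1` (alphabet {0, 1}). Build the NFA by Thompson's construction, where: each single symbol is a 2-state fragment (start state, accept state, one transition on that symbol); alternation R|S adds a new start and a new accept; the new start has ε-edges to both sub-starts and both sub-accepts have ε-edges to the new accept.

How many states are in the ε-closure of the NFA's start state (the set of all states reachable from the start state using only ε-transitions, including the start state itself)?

3

Let C(F) = |ε-closure(F.start)| within fragment F, and note whether F accepts ε. Symbol fragments have C = 1 and do not accept ε. Then:
  0 | 1 : new start ε-reaches every alternative's start; none of them accept ε, so the new accept is not reached: C = 1 + 1 + 1 = 3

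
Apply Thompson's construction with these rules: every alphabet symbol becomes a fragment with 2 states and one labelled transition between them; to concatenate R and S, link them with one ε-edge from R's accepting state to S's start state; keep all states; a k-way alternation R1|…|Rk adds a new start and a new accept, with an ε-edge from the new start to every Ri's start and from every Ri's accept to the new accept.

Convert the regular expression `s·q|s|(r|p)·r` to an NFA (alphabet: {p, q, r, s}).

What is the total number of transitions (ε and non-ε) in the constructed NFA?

Bottom-up over the parse tree:
Each of the 6 symbol leaves contributes 1 transition (1 symbol, 0 ε).
  s·q = 3 transitions (2 symbol, 1 ε)
  r|p = 6 transitions (2 symbol, 4 ε)
  (r|p)·r = 8 transitions (3 symbol, 5 ε)
  s·q|s|(r|p)·r = 18 transitions (6 symbol, 12 ε)

18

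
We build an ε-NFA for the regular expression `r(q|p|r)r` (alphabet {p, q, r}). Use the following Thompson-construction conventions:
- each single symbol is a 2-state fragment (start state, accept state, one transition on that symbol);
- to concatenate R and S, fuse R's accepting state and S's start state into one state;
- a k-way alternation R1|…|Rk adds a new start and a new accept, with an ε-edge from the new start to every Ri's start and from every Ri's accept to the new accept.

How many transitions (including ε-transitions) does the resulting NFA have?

Building bottom-up:
Each of the 5 symbol leaves contributes 1 transition (1 symbol, 0 ε).
  q|p|r = 9 transitions (3 symbol, 6 ε)
  r(q|p|r)r = 11 transitions (5 symbol, 6 ε)

11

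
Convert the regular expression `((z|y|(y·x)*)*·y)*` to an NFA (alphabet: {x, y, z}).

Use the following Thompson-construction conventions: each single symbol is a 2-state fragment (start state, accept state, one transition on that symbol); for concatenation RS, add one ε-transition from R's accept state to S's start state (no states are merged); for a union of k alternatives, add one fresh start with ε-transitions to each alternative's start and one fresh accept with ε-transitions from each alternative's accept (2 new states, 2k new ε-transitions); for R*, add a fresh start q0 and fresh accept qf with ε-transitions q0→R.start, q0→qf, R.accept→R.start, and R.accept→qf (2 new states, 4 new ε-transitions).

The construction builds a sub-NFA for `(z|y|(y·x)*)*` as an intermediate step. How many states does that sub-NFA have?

Fragment for `(z|y|(y·x)*)*`:
Each of the 4 symbol leaves contributes a 2-state fragment.
  y·x → 4 states
  (y·x)* → 6 states
  z|y|(y·x)* → 12 states
  (z|y|(y·x)*)* → 14 states

14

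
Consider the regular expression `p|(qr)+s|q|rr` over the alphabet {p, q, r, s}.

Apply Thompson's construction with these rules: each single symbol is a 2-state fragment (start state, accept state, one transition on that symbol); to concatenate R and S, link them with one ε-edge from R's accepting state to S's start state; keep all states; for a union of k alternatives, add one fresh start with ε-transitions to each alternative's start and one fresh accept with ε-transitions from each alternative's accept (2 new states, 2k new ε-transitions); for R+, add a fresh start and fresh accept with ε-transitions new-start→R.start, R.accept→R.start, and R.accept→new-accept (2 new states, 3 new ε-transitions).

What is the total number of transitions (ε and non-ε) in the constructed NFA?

Recursing over subexpressions:
Each of the 7 symbol leaves contributes 1 transition (1 symbol, 0 ε).
  qr — 3 transitions (2 symbol, 1 ε)
  (qr)+ — 6 transitions (2 symbol, 4 ε)
  (qr)+s — 8 transitions (3 symbol, 5 ε)
  rr — 3 transitions (2 symbol, 1 ε)
  p|(qr)+s|q|rr — 21 transitions (7 symbol, 14 ε)

21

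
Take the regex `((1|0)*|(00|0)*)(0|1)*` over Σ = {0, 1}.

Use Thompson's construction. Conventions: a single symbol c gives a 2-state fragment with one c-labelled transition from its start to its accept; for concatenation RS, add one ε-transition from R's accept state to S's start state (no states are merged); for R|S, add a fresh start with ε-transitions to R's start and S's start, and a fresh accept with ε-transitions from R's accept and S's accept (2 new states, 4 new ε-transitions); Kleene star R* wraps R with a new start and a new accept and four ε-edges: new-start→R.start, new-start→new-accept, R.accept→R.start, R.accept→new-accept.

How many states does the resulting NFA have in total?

Per subexpression:
Each of the 7 symbol leaves contributes a 2-state fragment.
  1|0 → 6 states
  (1|0)* → 8 states
  00 → 4 states
  00|0 → 8 states
  (00|0)* → 10 states
  (1|0)*|(00|0)* → 20 states
  0|1 → 6 states
  (0|1)* → 8 states
  ((1|0)*|(00|0)*)(0|1)* → 28 states

28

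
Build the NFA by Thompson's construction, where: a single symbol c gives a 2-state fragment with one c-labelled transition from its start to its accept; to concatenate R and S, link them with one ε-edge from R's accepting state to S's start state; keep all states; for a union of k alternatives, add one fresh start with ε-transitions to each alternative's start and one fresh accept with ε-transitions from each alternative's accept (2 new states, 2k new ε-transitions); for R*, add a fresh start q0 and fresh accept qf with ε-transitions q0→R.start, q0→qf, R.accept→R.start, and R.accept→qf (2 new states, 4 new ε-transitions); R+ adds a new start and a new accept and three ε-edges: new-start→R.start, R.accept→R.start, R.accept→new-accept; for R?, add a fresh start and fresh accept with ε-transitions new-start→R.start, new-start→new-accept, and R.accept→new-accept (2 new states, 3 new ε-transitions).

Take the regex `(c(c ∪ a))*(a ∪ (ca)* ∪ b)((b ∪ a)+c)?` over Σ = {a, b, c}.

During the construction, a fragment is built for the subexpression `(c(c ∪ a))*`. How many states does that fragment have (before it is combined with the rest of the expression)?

10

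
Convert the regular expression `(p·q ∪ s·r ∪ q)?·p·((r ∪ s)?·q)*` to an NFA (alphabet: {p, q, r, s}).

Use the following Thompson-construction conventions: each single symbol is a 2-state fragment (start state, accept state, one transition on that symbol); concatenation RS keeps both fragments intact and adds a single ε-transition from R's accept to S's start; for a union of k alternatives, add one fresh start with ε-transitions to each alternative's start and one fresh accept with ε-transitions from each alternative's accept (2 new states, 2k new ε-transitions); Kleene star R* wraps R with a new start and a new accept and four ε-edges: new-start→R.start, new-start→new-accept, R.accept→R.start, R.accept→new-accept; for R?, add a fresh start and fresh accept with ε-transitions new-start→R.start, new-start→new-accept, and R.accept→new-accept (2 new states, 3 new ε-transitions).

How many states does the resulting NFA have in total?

Bottom-up over the parse tree:
Each of the 9 symbol leaves contributes a 2-state fragment.
  p·q = 4 states
  s·r = 4 states
  p·q ∪ s·r ∪ q = 12 states
  (p·q ∪ s·r ∪ q)? = 14 states
  r ∪ s = 6 states
  (r ∪ s)? = 8 states
  (r ∪ s)?·q = 10 states
  ((r ∪ s)?·q)* = 12 states
  (p·q ∪ s·r ∪ q)?·p·((r ∪ s)?·q)* = 28 states

28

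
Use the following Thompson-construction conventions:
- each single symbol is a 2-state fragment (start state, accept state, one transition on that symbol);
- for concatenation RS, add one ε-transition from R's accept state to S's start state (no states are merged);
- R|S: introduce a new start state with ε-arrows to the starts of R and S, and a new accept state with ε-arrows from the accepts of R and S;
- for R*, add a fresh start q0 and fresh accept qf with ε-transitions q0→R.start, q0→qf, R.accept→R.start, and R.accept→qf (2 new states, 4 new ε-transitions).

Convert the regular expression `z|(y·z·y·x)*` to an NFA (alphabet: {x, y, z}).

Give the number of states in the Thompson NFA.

14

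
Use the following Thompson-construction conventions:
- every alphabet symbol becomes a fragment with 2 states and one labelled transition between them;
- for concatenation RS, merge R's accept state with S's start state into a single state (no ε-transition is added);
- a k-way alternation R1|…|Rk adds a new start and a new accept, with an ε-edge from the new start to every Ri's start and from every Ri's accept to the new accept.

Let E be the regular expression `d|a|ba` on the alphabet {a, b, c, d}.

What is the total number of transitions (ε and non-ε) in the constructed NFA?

Bottom-up over the parse tree:
Each of the 4 symbol leaves contributes 1 transition (1 symbol, 0 ε).
  ba = 2 transitions (2 symbol, 0 ε)
  d|a|ba = 10 transitions (4 symbol, 6 ε)

10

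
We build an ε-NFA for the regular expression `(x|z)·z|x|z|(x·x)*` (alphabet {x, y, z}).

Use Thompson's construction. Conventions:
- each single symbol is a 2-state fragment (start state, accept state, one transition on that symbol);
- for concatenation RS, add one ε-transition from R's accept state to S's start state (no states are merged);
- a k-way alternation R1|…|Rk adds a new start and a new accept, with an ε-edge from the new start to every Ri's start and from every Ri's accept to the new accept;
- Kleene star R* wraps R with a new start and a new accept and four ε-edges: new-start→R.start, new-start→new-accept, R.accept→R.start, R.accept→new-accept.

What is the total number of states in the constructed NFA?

20

Per subexpression:
Each of the 7 symbol leaves contributes a 2-state fragment.
  x|z — 6 states
  (x|z)·z — 8 states
  x·x — 4 states
  (x·x)* — 6 states
  (x|z)·z|x|z|(x·x)* — 20 states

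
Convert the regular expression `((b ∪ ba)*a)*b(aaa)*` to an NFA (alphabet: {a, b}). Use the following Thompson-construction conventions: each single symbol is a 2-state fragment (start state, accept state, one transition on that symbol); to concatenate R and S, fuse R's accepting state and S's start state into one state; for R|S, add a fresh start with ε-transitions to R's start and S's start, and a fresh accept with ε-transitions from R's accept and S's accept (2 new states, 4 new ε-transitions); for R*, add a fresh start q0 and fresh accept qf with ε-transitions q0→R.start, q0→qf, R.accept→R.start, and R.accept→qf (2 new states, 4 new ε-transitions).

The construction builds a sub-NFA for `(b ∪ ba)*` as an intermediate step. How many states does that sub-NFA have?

9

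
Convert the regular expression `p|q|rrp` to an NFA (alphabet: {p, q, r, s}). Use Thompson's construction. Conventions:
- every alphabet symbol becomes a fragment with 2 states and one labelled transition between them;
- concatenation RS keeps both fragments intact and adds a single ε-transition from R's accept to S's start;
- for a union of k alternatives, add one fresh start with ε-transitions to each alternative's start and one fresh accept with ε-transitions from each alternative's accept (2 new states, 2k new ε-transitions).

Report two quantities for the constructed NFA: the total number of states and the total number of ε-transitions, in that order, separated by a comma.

12, 8

Per subexpression:
Each of the 5 symbol leaves contributes 2 states and 0 ε-transitions.
  rrp = 6 states, 2 ε-transitions
  p|q|rrp = 12 states, 8 ε-transitions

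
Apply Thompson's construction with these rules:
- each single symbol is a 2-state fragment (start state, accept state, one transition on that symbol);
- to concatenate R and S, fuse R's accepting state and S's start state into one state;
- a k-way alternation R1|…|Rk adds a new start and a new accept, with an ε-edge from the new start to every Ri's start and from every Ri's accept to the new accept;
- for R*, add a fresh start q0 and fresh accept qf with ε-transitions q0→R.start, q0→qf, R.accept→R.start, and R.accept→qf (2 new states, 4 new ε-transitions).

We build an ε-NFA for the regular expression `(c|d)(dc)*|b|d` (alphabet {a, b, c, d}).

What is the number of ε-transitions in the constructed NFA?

14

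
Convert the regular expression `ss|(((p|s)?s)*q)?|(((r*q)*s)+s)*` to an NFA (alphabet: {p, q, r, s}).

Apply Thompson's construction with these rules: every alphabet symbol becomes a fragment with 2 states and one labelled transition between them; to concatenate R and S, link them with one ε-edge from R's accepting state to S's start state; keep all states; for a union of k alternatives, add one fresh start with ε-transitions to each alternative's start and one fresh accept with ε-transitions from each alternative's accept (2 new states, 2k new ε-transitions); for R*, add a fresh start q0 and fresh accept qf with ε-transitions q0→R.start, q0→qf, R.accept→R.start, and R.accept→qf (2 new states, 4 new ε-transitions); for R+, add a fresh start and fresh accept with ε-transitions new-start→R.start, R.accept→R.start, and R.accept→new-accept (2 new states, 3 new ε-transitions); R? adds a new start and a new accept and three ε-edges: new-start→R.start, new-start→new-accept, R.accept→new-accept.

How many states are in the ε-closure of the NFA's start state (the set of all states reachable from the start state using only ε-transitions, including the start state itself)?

Compute the ε-closure size of each fragment's start state recursively; a symbol fragment's start has no outgoing ε-edge, so its closure is just itself (size 1).
  ss → |closure| equals the left operand's closure size = 1 (its accept is not ε-reachable, so the closure stops there)
  p|s → |closure| = 1 + 1 + 1 = 3 (the new accept is not ε-reachable since no branch accepts ε)
  (p|s)? → |closure| = 1 (new start) + 3 (body) + 1 (new accept, via ε) = 5
  (p|s)?s → the left operand accepts ε, so the closure extends into the next operand (via the concat ε-link); |closure| = 5 + 1 = 6
  ((p|s)?s)* → new start has ε-edges to the inner start and to the new accept, so |closure| = 2 + 6 = 8
  ((p|s)?s)*q → |closure| = 8 + 1 = 9 (closure spills across the concat boundary because the left factor accepts ε)
  (((p|s)?s)*q)? → |closure| = 1 (new start) + 9 (body) + 1 (new accept, via ε) = 11
  r* → new start has ε-edges to the inner start and to the new accept, so |closure| = 2 + 1 = 3
  r*q → the left operand accepts ε, so the closure extends into the next operand (via the concat ε-link); |closure| = 3 + 1 = 4
  (r*q)* → |closure| = 1 (new start) + 4 (body) + 1 (new accept) = 6
  (r*q)*s → the left operand accepts ε, so the closure extends into the next operand (via the concat ε-link); |closure| = 6 + 1 = 7
  ((r*q)*s)+ → new start ε-reaches only the body's start; the new accept needs a symbol first: |closure| = 1 + 7 = 8
  ((r*q)*s)+s → same as the first factor's closure: |closure| = 8
  (((r*q)*s)+s)* → the star's fresh start ε-reaches both the body's start and the fresh accept: |closure| = 2 + 8 = 10
  ss|(((p|s)?s)*q)?|(((r*q)*s)+s)* → new start ε-reaches every alternative's start; at least one alternative accepts ε, so the union's new accept is reached too: |closure| = 1 + 1 + 11 + 10 + 1 = 24

24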